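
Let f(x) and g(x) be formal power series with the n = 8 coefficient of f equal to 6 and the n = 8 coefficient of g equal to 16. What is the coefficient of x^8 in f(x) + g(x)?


Addition of formal power series is termwise.
The coefficient of x^8 in f + g = 6 + 16
= 22

22


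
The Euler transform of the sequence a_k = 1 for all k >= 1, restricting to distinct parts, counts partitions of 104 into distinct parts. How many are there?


Partitions of 104 into distinct parts can be computed via generating function.
Product (1+x)(1+x^2)(1+x^3)...
The coefficient of x^104 = 618784

618784


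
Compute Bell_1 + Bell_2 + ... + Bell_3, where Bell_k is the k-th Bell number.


Recall Bell_k counts set partitions of a k-set (with Bell_0 = 1 by convention).
Bell_1 through Bell_3: 1, 2, 5
Sum = 1 + 2 + 5 = 8.

8


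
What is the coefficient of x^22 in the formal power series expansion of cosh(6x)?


The Maclaurin series is cosh(t) = sum_{m>=0} t^(2m) / (2m)!, so substituting t = 6x, only even powers of x are nonzero, with coefficient of x^(2m) equal to 6^(2m) / (2m)!.
For x^22 the coefficient is 6^22/22! = 131621703842267136/1124000727777607680000 = 12754584/108919435625.

12754584/108919435625


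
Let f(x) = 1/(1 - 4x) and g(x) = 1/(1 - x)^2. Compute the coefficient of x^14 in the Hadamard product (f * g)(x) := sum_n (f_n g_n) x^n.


f has coefficients f_k = 4^k. For g = 1/(1 - x)^2 the coefficient is g_k = C(k + 1, 1) = k + 1. The Hadamard coefficient is (f * g)_k = 4^k * (k + 1).
For k = 14: 4^14 * 15 = 268435456 * 15 = 4026531840.

4026531840


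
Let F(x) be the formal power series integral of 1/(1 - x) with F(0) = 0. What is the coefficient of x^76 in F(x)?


1/(1 - x) = sum_{k>=0} x^k. Integrating termwise and using F(0) = 0 gives
F(x) = sum_{k>=0} x^(k+1) / (k+1) = sum_{m>=1} x^m / m = -ln(1 - x).
So the coefficient of x^76 is 1/76 = 1/76.

1/76


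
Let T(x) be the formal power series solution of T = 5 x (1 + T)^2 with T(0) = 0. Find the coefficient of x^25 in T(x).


Apply the Lagrange inversion formula: if T = 5 x * phi(T) with phi(t) = (1 + t)^2, then [x^n] T = 5^n * (1/n) [t^(n-1)] phi(t)^n = 5^n * (1/n) [t^(n-1)] (1 + t)^(2n) = 5^n * (1/n) C(2n, n-1).
Using the identity C(2n, n-1) = C(2n, n) * n / (n+1), the unscaled factor equals C(2n, n) / (n+1) = C_n, the n-th Catalan number.
For n = 25: C_25 = C(50, 25) / 26 = 126410606437752/26 = 4861946401452.
With the 5^25 = 298023223876953125 factor, the coefficient is 298023223876953125 * 4861946401452 = 1448972940877676010131835937500.

1448972940877676010131835937500


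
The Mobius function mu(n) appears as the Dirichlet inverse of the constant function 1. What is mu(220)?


220 has a squared prime factor, so mu(220) = 0.
Factorization reveals a repeated prime.

0


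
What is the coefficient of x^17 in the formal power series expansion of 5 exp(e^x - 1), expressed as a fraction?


exp(e^x - 1) is the exponential generating function for the Bell numbers Bell_k: exp(e^x - 1) = sum_{k>=0} Bell_k x^k / k!.
So the coefficient of x^17 in 5 exp(e^x - 1) is 5 Bell_17 / 17!.
Computing: Bell_17 = 82864869804 and 17! = 355687428096000, giving
5 * 82864869804/355687428096000 = 255755771/219560140800.

255755771/219560140800


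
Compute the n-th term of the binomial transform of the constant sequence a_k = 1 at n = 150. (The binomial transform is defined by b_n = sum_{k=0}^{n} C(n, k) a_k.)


With a_k = 1 for all k, b_n = sum_{k=0}^{n} C(n, k) = 2^n by the binomial theorem.
For n = 150: 2^150 = 1427247692705959881058285969449495136382746624.

1427247692705959881058285969449495136382746624


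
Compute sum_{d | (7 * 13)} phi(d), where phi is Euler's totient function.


First, 7 * 13 = 91. One classical identity is sum_{d | n} phi(d) = n (each k in [1, n] has a unique gcd with n, and among the k's with gcd(k, n) = n/d there are phi(d) of them). So the sum equals 91. We also verify directly:
Divisors of 91: 1, 7, 13, 91.
phi values: 1, 6, 12, 72.
Sum = 91.

91


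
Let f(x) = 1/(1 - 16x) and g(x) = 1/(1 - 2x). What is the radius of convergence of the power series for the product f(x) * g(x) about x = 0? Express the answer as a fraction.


The radius of 1/(1 - 16x) is 1/16 (nearest singularity at x = 1/16), and the radius of 1/(1 - 2x) is 1/2.
The product f(x)*g(x) = 1/((1 - 16x)(1 - 2x)) has singularities at both 1/16 and 1/2, so its radius of convergence is the distance to the nearest one:
min(1/16, 1/2) = 1/16.

1/16


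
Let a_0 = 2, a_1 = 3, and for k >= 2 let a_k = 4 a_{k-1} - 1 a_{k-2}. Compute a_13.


Iterating the recurrence forward:
a_0 = 2
a_1 = 3
a_2 = 4*3 - 1*2 = 10
a_3 = 4*10 - 1*3 = 37
a_4 = 4*37 - 1*10 = 138
a_5 = 4*138 - 1*37 = 515
a_6 = 4*515 - 1*138 = 1922
a_7 = 4*1922 - 1*515 = 7173
a_8 = 4*7173 - 1*1922 = 26770
a_9 = 4*26770 - 1*7173 = 99907
a_10 = 4*99907 - 1*26770 = 372858
a_11 = 4*372858 - 1*99907 = 1391525
a_12 = 4*1391525 - 1*372858 = 5193242
a_13 = 4*5193242 - 1*1391525 = 19381443
So a_13 = 19381443.

19381443


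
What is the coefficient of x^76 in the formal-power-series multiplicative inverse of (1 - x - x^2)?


Let the inverse be f(x) = sum_{k>=0} a_k x^k. From f(x) * (1 - x - x^2) = 1 and matching coefficients:
 x^0: a_0 = 1.
 x^1: a_1 - a_0 = 0, so a_1 = 1.
 x^k (k >= 2): a_k - a_{k-1} - a_{k-2} = 0, i.e. a_k = a_{k-1} + a_{k-2}.
This is the Fibonacci-type recurrence shifted so that a_0 = a_1 = 1.
Iterating: a_0=1, a_1=1, a_2=2, a_3=3, a_4=5, a_5=8, a_6=13, a_7=21, a_8=34, a_9=55, ...
a_76 = 5527939700884757.

5527939700884757


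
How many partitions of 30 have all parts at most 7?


Using the generating function (1-x)^(-1)(1-x^2)^(-1)...(1-x^7)^(-1),
the coefficient of x^30 counts these restricted partitions.
Result = 1824

1824


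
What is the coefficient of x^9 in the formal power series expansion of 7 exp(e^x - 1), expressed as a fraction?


exp(e^x - 1) is the exponential generating function for the Bell numbers Bell_k: exp(e^x - 1) = sum_{k>=0} Bell_k x^k / k!.
So the coefficient of x^9 in 7 exp(e^x - 1) is 7 Bell_9 / 9!.
Computing: Bell_9 = 21147 and 9! = 362880, giving
7 * 21147/362880 = 7049/17280.

7049/17280


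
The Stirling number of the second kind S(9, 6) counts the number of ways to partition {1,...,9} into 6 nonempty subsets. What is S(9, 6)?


Using the explicit formula S(n,k) = (1/k!) sum_{j=0}^{k} (-1)^(k-j) C(k,j) j^n:
S(9, 6) = 2646
Equivalently, S(n,k) is n! times the coefficient of x^n in the EGF (e^x - 1)^k / k!.

2646


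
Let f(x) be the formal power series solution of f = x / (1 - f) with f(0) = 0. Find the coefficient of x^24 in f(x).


Apply Lagrange inversion: f = x * phi(f) with phi(t) = 1/(1 - t), so
[x^n] f = (1/n) [t^(n-1)] phi(t)^n = (1/n) [t^(n-1)] (1 - t)^(-n) = (1/n) C(2n - 2, n - 1) = C_{n-1}.
For n = 24: C_23 = C(46, 23) / 24 = 8233430727600/24 = 343059613650 = 343059613650.

343059613650


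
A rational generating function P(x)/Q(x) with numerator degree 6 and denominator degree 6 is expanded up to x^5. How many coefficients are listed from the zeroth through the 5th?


Expanding up to x^5 gives the coefficients for x^0, x^1, ..., x^5.
That is 5 + 1 = 6 coefficients in total.

6


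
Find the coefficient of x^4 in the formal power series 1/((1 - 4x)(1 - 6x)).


By partial fractions or Cauchy convolution:
The coefficient equals sum_{k=0}^{4} 4^k * 6^(4-k).
= 3376

3376


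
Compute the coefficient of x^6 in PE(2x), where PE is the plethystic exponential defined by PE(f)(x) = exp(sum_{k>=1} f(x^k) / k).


With f(x) = 2x, the exponent is sum_{k>=1} 2 x^k / k = 2 * (-ln(1 - x)). Exponentiating:
PE(2x) = exp(-2 ln(1 - x)) = 1/(1 - x)^2.
By the negative binomial expansion, [x^n] 1/(1 - x)^2 = C(n + 1, 1).
For n = 6: C(7, 1) = 7.

7


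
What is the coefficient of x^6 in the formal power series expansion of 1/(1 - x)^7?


The expansion 1/(1 - x)^r = sum_{k>=0} C(k + r - 1, r - 1) x^k follows from the multiset / negative-binomial theorem (or from repeated differentiation of the geometric series).
For r = 7 and k = 6:
C(12, 6) = 479001600 / (720 * 720) = 924.

924


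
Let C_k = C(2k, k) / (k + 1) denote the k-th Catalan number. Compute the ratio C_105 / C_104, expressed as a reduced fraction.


Using C_k = (2k)! / (k! (k+1)!), the ratio C_{k+1}/C_k simplifies to
C_{k+1}/C_k = [(2k+2)! / ((k+1)! (k+2)!)] * [k! (k+1)! / (2k)!]
 = (2k+2)(2k+1) / ((k+1)(k+2)) = 2(2k+1) / (k+2).
For k = 104: 2(2*104 + 1) / (104 + 2) = 418/106 = 209/53.

209/53


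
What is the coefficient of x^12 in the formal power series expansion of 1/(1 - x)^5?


The negative binomial / multiset identity is
1/(1 - x)^r = sum_{k>=0} C(k + r - 1, r - 1) x^k.
Here r = 5 and k = 12, so the coefficient is
C(12 + 4, 4) = C(16, 4)
= 1820

1820


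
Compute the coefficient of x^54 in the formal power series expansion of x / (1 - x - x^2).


Let f(x) = sum_{k>=0} a_k x^k. Multiplying f(x) * (1 - x - x^2) = x and matching coefficients gives a_0 = 0, a_1 = 1, and a_k = a_{k-1} + a_{k-2} for k >= 2. These are the Fibonacci numbers F_k.
Iterating from F_0 = 0, F_1 = 1:
F_0=0, F_1=1, F_2=1, F_3=2, F_4=3, F_5=5, F_6=8, F_7=13, F_8=21, F_9=34, ...
F_54 = 86267571272.

86267571272


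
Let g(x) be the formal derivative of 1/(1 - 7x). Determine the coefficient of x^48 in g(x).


Differentiate termwise: d/dx sum_{k>=0} 7^k x^k = sum_{k>=1} k 7^k x^(k-1) = sum_{j>=0} (j+1) 7^(j+1) x^j.
Equivalently, d/dx [1/(1 - 7x)] = 7/(1 - 7x)^2.
For j = 48: 49 * 7^49 = 49 * 256923577521058878088611477224235621321607 = 12589255298531885026341962383987545444758743.

12589255298531885026341962383987545444758743


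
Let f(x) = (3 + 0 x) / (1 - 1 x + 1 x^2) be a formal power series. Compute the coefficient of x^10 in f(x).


Write f(x) = sum_{k>=0} a_k x^k. Multiplying both sides by 1 - 1 x + 1 x^2 gives
(1 - 1 x + 1 x^2) sum_{k>=0} a_k x^k = 3 + 0 x.
Matching coefficients:
 x^0: a_0 = 3
 x^1: a_1 - 1 a_0 = 0  =>  a_1 = 1*3 + 0 = 3
 x^k (k >= 2): a_k = 1 a_{k-1} - 1 a_{k-2}.
Iterating: a_2 = 0, a_3 = -3, a_4 = -3, a_5 = 0, a_6 = 3, a_7 = 3, a_8 = 0, a_9 = -3, a_10 = -3.
So the coefficient of x^10 is -3.

-3


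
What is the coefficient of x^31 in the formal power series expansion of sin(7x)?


The Maclaurin series is sin(t) = sum_{k>=0} (-1)^k t^(2k+1) / (2k+1)!, so substituting t = 7x, only odd powers of x are nonzero, with coefficient of x^(2k+1) equal to (-1)^k 7^(2k+1) / (2k+1)!.
Write 31 = 2*15 + 1, giving the coefficient (-1)^15 * 7^31 / 31! = -157775382034845806615042743/8222838654177922817725562880000000 = -65712362363534280139543/3424755790994553443450880000000.

-65712362363534280139543/3424755790994553443450880000000


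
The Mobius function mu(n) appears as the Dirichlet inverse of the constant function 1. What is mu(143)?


143 = 11 * 13 (all distinct primes).
mu(143) = (-1)^2 = 1

1


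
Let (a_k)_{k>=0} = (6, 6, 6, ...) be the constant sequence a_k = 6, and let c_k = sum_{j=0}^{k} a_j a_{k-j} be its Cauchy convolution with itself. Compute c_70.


Since a_j = 6 for all j >= 0, the convolution sum becomes
c_k = sum_{j=0}^{k} 6 * 6 = 36 * (k + 1).
Equivalently, the generating function of (a_k) is 6/(1 - x) and its square is 36/(1 - x)^2 = sum_{k>=0} 36(k + 1) x^k.
For k = 70: 36 * 71 = 2556.

2556


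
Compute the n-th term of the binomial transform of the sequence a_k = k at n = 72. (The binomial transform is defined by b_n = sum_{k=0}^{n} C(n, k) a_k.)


With a_k = k, b_n = sum_{k=0}^{n} C(n, k) k. Using k * C(n, k) = n * C(n-1, k-1) gives b_n = n * sum_{k>=1} C(n-1, k-1) = n * 2^(n-1).
For n = 72: 72 * 2^71 = 72 * 2361183241434822606848 = 170005193383307227693056.

170005193383307227693056


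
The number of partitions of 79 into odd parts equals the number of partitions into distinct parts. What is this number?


Computing partitions of 79 into odd parts (1, 3, 5, ...):
Using the generating function prod_{k>=0} 1/(1-x^(2k+1)),
the count is 70488

70488


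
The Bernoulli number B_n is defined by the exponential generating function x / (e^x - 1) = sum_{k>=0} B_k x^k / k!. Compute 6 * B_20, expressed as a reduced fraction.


Bernoulli numbers can also be computed recursively via B_0 = 1 and sum_{j=0}^{m} C(m+1, j) B_j = 0 for m >= 1. Odd-index Bernoulli numbers vanish for k >= 3.
Computing B_20 = -174611/330, so 6 * B_20 = 6 * -174611/330 = -174611/55.

-174611/55


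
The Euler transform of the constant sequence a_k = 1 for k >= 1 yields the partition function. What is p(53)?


The Euler transform converts the sequence a_k = 1 into the number of integer partitions.
Using the recurrence or dynamic programming:
p(53) = 329931

329931


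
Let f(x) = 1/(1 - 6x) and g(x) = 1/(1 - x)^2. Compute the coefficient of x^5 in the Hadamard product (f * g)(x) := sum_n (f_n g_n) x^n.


f has coefficients f_k = 6^k. For g = 1/(1 - x)^2 the coefficient is g_k = C(k + 1, 1) = k + 1. The Hadamard coefficient is (f * g)_k = 6^k * (k + 1).
For k = 5: 6^5 * 6 = 7776 * 6 = 46656.

46656


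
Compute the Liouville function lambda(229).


The Liouville function is lambda(k) = (-1)^Omega(k), where Omega(k) counts the prime factors of k with multiplicity.
Factoring: 229 = 229, so Omega(229) = 1.
lambda(229) = (-1)^1 = -1.

-1


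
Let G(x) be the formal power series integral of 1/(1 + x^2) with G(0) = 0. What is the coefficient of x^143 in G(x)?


1/(1 + x^2) = sum_{j>=0} (-1)^j x^(2j). Integrating termwise with G(0) = 0:
G(x) = sum_{j>=0} (-1)^j x^(2j+1) / (2j+1) = arctan(x).
Only odd powers are nonzero. For x^143 write 143 = 2*71 + 1, giving
(-1)^71 / 143 = -1/143 = -1/143.

-1/143


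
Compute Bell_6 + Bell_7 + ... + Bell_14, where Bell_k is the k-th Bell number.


Recall Bell_k counts set partitions of a k-set (with Bell_0 = 1 by convention).
Bell_6 through Bell_14: 203, 877, 4140, 21147, 115975, 678570, 4213597, 27644437, 190899322
Sum = 203 + 877 + 4140 + 21147 + 115975 + 678570 + 4213597 + 27644437 + 190899322 = 223578268.

223578268


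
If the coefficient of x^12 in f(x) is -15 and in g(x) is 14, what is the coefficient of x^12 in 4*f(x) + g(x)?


Scalar multiplication scales coefficients: 4 * -15 = -60.
Then add the g coefficient: -60 + 14
= -46

-46


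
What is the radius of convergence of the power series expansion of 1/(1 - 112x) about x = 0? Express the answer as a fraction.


Expanding 1/(1 - 112x) = sum_{k>=0} 112^k x^k, the series converges when |112x| < 1, i.e., |x| < 1/112.
So the radius of convergence is 1/112 = 1/112.

1/112


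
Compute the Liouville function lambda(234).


The Liouville function is lambda(k) = (-1)^Omega(k), where Omega(k) counts the prime factors of k with multiplicity.
Factoring: 234 = 2 * 3 * 3 * 13, so Omega(234) = 4.
lambda(234) = (-1)^4 = 1.

1


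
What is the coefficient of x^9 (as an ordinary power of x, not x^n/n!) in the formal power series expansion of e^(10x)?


The exponential series is e^y = sum_{k>=0} y^k / k!. Substituting y = 10x gives
e^(10x) = sum_{k>=0} 10^k x^k / k!.
So the coefficient of x^n is a^n/n! with a = 10, n = 9:
10^9 / 9! = 1000000000/362880 = 1562500/567

1562500/567


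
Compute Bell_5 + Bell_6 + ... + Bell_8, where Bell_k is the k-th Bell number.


Recall Bell_k counts set partitions of a k-set (with Bell_0 = 1 by convention).
Bell_5 through Bell_8: 52, 203, 877, 4140
Sum = 52 + 203 + 877 + 4140 = 5272.

5272


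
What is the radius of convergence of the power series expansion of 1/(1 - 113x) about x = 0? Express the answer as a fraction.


Expanding 1/(1 - 113x) = sum_{k>=0} 113^k x^k, the series converges when |113x| < 1, i.e., |x| < 1/113.
So the radius of convergence is 1/113 = 1/113.

1/113


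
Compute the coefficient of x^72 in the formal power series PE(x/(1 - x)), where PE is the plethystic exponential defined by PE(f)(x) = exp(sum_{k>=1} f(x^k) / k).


For f(x) = x/(1 - x) we have
sum_{k>=1} f(x^k) / k = sum_{k>=1} (1/k) * x^k / (1 - x^k) = sum_{k, m >= 1} x^(k m) / k,
which after exponentiating simplifies to
PE(x/(1 - x)) = prod_{k>=1} 1 / (1 - x^k).
This is the generating function for the partition function p(n), so the coefficient of x^72 is p(72).
Computing p(72) by dynamic programming over parts 1, 2, ..., 72: p(72) = 5392783.

5392783


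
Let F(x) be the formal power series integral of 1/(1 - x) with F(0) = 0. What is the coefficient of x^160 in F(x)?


1/(1 - x) = sum_{k>=0} x^k. Integrating termwise and using F(0) = 0 gives
F(x) = sum_{k>=0} x^(k+1) / (k+1) = sum_{m>=1} x^m / m = -ln(1 - x).
So the coefficient of x^160 is 1/160 = 1/160.

1/160


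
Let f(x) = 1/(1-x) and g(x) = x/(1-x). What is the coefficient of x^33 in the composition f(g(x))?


First simplify the composition: f(g(x)) = 1/(1 - x/(1-x)) = (1-x)/((1-x) - x) = (1-x)/(1-2x).
Now extract the coefficient. Write (1-x)/(1-2x) = 1/(1-2x) - x/(1-2x).
The coefficient of x^n in 1/(1-2x) is 2^n, and in x/(1-2x) is 2^(n-1) (for n >= 1).
So the coefficient of x^33 is 2^33 - 2^32 = 8589934592 - 4294967296 = 4294967296.

4294967296


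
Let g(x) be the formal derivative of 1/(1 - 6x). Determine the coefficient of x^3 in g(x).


Differentiate termwise: d/dx sum_{k>=0} 6^k x^k = sum_{k>=1} k 6^k x^(k-1) = sum_{j>=0} (j+1) 6^(j+1) x^j.
Equivalently, d/dx [1/(1 - 6x)] = 6/(1 - 6x)^2.
For j = 3: 4 * 6^4 = 4 * 1296 = 5184.

5184


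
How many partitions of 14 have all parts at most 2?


Using the generating function (1-x)^(-1)(1-x^2)^(-1),
the coefficient of x^14 counts these restricted partitions.
Result = 8

8


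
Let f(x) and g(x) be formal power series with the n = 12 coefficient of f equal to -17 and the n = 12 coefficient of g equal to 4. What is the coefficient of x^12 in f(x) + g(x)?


Addition of formal power series is termwise.
The coefficient of x^12 in f + g = -17 + 4
= -13

-13


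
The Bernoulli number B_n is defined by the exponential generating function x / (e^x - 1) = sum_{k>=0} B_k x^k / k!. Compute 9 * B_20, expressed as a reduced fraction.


Bernoulli numbers can also be computed recursively via B_0 = 1 and sum_{j=0}^{m} C(m+1, j) B_j = 0 for m >= 1. Odd-index Bernoulli numbers vanish for k >= 3.
Computing B_20 = -174611/330, so 9 * B_20 = 9 * -174611/330 = -523833/110.

-523833/110


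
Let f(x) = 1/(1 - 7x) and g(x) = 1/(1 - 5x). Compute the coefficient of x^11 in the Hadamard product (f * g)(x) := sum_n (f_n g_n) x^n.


f has coefficients f_k = 7^k and g has coefficients g_k = 5^k, so the Hadamard product has coefficient (f*g)_k = 7^k * 5^k = 35^k.
For k = 11: 35^11 = 96549157373046875.

96549157373046875


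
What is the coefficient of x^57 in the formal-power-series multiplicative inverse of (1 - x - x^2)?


Let the inverse be f(x) = sum_{k>=0} a_k x^k. From f(x) * (1 - x - x^2) = 1 and matching coefficients:
 x^0: a_0 = 1.
 x^1: a_1 - a_0 = 0, so a_1 = 1.
 x^k (k >= 2): a_k - a_{k-1} - a_{k-2} = 0, i.e. a_k = a_{k-1} + a_{k-2}.
This is the Fibonacci-type recurrence shifted so that a_0 = a_1 = 1.
Iterating: a_0=1, a_1=1, a_2=2, a_3=3, a_4=5, a_5=8, a_6=13, a_7=21, a_8=34, a_9=55, ...
a_57 = 591286729879.

591286729879


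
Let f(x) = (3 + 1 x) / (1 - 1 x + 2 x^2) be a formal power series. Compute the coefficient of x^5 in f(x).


Write f(x) = sum_{k>=0} a_k x^k. Multiplying both sides by 1 - 1 x + 2 x^2 gives
(1 - 1 x + 2 x^2) sum_{k>=0} a_k x^k = 3 + 1 x.
Matching coefficients:
 x^0: a_0 = 3
 x^1: a_1 - 1 a_0 = 1  =>  a_1 = 1*3 + 1 = 4
 x^k (k >= 2): a_k = 1 a_{k-1} - 2 a_{k-2}.
Iterating: a_2 = -2, a_3 = -10, a_4 = -6, a_5 = 14.
So the coefficient of x^5 is 14.

14


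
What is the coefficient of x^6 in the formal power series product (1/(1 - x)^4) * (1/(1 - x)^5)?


Combine the factors: (1/(1 - x)^4) * (1/(1 - x)^5) = 1/(1 - x)^9.
Then use 1/(1 - x)^r = sum_{k>=0} C(k + r - 1, r - 1) x^k with r = 9 and k = 6:
C(14, 8) = 3003.

3003


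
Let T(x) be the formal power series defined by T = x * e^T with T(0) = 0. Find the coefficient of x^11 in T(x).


Apply the Lagrange inversion formula: if T = x * phi(T) with phi(t) = e^t, then
[x^n] T = (1/n) [t^(n-1)] phi(t)^n = (1/n) [t^(n-1)] e^(n t) = (1/n) * n^(n-1) / (n-1)! = n^(n-1) / n!.
When c = 1 this is the Cayley count of rooted labeled trees on n vertices, divided by n!.
For n = 11: 11^10 / 11! = 25937424601/39916800 = 2357947691/3628800.

2357947691/3628800


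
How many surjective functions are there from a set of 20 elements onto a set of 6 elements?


By inclusion-exclusion on which target elements are missed, the number of surjections from an n-set onto a k-set is
surj(n, k) = sum_{j=0}^{k} (-1)^j C(k, j) (k - j)^n.
Equivalently surj(n, k) = k! * S(n, k), where S(n, k) is the Stirling number of the second kind.
For n = 20, k = 6:
S(20, 6) = 4306078895384, so
surj = 6! * 4306078895384 = 720 * 4306078895384 = 3100376804676480.

3100376804676480


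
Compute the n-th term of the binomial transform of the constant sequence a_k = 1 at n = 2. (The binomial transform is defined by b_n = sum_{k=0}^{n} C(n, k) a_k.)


With a_k = 1 for all k, b_n = sum_{k=0}^{n} C(n, k) = 2^n by the binomial theorem.
For n = 2: 2^2 = 4.

4


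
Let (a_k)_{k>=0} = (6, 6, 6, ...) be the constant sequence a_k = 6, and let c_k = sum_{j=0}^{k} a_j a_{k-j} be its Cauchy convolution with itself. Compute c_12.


Since a_j = 6 for all j >= 0, the convolution sum becomes
c_k = sum_{j=0}^{k} 6 * 6 = 36 * (k + 1).
Equivalently, the generating function of (a_k) is 6/(1 - x) and its square is 36/(1 - x)^2 = sum_{k>=0} 36(k + 1) x^k.
For k = 12: 36 * 13 = 468.

468


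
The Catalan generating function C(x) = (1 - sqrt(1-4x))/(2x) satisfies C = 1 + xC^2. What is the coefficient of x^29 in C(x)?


Substituting x -> x scales the n-th coefficient by 1, so [x^29] C(x) = C_29.
C_29 = C(2*29, 29)/(30) = 30067266499541040/30 = 1002242216651368.
= 1002242216651368.

1002242216651368


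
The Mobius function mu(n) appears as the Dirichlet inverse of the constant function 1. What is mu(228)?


228 has a squared prime factor, so mu(228) = 0.
Factorization reveals a repeated prime.

0


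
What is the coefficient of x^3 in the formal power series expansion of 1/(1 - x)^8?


The negative binomial / multiset identity is
1/(1 - x)^r = sum_{k>=0} C(k + r - 1, r - 1) x^k.
Here r = 8 and k = 3, so the coefficient is
C(3 + 7, 7) = C(10, 7)
= 120

120


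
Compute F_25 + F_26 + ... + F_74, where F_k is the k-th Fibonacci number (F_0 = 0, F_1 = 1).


Use the identity sum_{k=0}^{N} F_k = F_{N+2} - 1 (which follows from F_{k+2} - F_{k+1} = F_k). Then
sum_{k=25}^{74} F_k = (F_{76} - 1) - (F_{26} - 1) = F_{76} - F_{26}.
Computing: F_{76} = 3416454622906707, F_{26} = 121393, so
Sum = 3416454622906707 - 121393 = 3416454622785314.

3416454622785314


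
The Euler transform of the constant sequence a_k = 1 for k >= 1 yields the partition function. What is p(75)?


The Euler transform converts the sequence a_k = 1 into the number of integer partitions.
Using the recurrence or dynamic programming:
p(75) = 8118264

8118264


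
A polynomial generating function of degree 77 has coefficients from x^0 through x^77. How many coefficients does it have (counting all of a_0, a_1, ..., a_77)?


A polynomial of degree 77 takes the form a_0 + a_1 x + ... + a_77 x^77.
The number of coefficients is 77 + 1 = 78.

78


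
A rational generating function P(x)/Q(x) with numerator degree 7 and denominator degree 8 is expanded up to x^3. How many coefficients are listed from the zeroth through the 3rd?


Expanding up to x^3 gives the coefficients for x^0, x^1, ..., x^3.
That is 3 + 1 = 4 coefficients in total.

4


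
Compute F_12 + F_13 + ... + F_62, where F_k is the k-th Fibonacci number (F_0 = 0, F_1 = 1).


Use the identity sum_{k=0}^{N} F_k = F_{N+2} - 1 (which follows from F_{k+2} - F_{k+1} = F_k). Then
sum_{k=12}^{62} F_k = (F_{64} - 1) - (F_{13} - 1) = F_{64} - F_{13}.
Computing: F_{64} = 10610209857723, F_{13} = 233, so
Sum = 10610209857723 - 233 = 10610209857490.

10610209857490


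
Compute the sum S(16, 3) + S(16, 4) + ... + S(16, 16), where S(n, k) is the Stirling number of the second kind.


By definition, S(n, k) counts partitions of an n-set into exactly k nonempty blocks.
Computing row n = 16 for k = 3..16:
S(16, k): 7141686, 171798901, 1096190550, 2734926558, 3281882604, 2141764053, 820784250, 193754990, 28936908, 2757118, 165620, 6020, 120, 1
Sum = 10480109379.

10480109379


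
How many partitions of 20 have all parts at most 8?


Using the generating function (1-x)^(-1)(1-x^2)^(-1)...(1-x^8)^(-1),
the coefficient of x^20 counts these restricted partitions.
Result = 434

434


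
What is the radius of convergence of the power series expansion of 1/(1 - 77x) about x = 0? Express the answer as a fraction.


Expanding 1/(1 - 77x) = sum_{k>=0} 77^k x^k, the series converges when |77x| < 1, i.e., |x| < 1/77.
So the radius of convergence is 1/77 = 1/77.

1/77


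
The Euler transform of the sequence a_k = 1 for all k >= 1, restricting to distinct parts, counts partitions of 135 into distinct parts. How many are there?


Partitions of 135 into distinct parts can be computed via generating function.
Product (1+x)(1+x^2)(1+x^3)...
The coefficient of x^135 = 6711480

6711480


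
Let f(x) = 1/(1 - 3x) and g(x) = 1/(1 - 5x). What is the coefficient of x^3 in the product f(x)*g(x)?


The coefficient of x^n in f*g is the Cauchy product: sum_{k=0}^{n} a^k * b^(n-k).
With a=3, b=5, n=3:
sum_{k=0}^{3} 3^k * 5^(3-k)
= 272

272


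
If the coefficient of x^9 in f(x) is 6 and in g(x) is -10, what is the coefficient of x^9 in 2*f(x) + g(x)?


Scalar multiplication scales coefficients: 2 * 6 = 12.
Then add the g coefficient: 12 + -10
= 2

2


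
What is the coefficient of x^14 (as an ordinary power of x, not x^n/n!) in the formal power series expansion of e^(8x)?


The exponential series is e^y = sum_{k>=0} y^k / k!. Substituting y = 8x gives
e^(8x) = sum_{k>=0} 8^k x^k / k!.
So the coefficient of x^n is a^n/n! with a = 8, n = 14:
8^14 / 14! = 4398046511104/87178291200 = 2147483648/42567525

2147483648/42567525


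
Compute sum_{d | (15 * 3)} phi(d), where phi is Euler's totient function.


First, 15 * 3 = 45. One classical identity is sum_{d | n} phi(d) = n (each k in [1, n] has a unique gcd with n, and among the k's with gcd(k, n) = n/d there are phi(d) of them). So the sum equals 45. We also verify directly:
Divisors of 45: 1, 3, 5, 9, 15, 45.
phi values: 1, 2, 4, 6, 8, 24.
Sum = 45.

45


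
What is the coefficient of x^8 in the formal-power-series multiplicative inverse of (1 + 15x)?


The inverse is 1/(1 + 15x). Apply the geometric identity 1/(1 - y) = sum_{k>=0} y^k with y = -15x:
1/(1 + 15x) = sum_{k>=0} (-15)^k x^k.
So the coefficient of x^8 is (-15)^8 = 2562890625.

2562890625


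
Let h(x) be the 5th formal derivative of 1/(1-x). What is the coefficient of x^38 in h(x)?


Differentiating 5 times: d^5/dx^5 [1/(1-x)] = 5!/(1-x)^6.
The expansion 1/(1-x)^6 = sum_{k>=0} C(k+5, 5) x^k, so the coefficient of x^n in 5!/(1-x)^6 is 5! * C(n+5, 5).
For n = 38: 120 * C(43, 5) = 120 * 962598 = 115511760

115511760


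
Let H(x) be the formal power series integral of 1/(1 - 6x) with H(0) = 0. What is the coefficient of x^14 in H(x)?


1/(1 - 6x) = sum_{k>=0} 6^k x^k. Integrating termwise with H(0) = 0:
H(x) = sum_{k>=0} 6^k x^(k+1) / (k+1) = sum_{m>=1} 6^(m-1) x^m / m.
For m = 14: 6^13/14 = 13060694016/14 = 6530347008/7.

6530347008/7


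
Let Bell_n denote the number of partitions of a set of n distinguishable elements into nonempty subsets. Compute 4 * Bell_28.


Bell_28 can be computed from the Bell triangle or from Dobinski's identity Bell_n = (1/e) * sum_{k>=0} k^n / k!.
Computing Bell_28 = 6160539404599934652455.
Then 4 * 6160539404599934652455 = 24642157618399738609820.

24642157618399738609820


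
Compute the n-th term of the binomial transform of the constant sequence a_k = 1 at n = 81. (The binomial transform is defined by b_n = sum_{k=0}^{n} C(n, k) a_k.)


With a_k = 1 for all k, b_n = sum_{k=0}^{n} C(n, k) = 2^n by the binomial theorem.
For n = 81: 2^81 = 2417851639229258349412352.

2417851639229258349412352


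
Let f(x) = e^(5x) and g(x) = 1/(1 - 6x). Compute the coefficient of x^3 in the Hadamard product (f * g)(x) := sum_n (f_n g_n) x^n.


Expanding: f_k = 5^k/k! (from e^(5x)) and g_k = 6^k (from 1/(1 - 6x)). So the Hadamard coefficient (f * g)_k = 5^k 6^k / k! = (30)^k / k!.
For k = 3: 30^3/3! = 27000/6 = 4500.

4500


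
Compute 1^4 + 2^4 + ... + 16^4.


This power sum has a closed form given by Faulhaber's formula
sum_{k=1}^{m} k^p = (1 / (p + 1)) * sum_{j=0}^{p} C(p + 1, j) B_j m^(p + 1 - j),
but for small m direct computation is fastest:
1 + 16 + 81 + 256 + 625 + 1296 + 2401 + 4096 + 6561 + 10000 + 14641 + 20736 + 28561 + 38416 + 50625 + 65536 = 243848.

243848


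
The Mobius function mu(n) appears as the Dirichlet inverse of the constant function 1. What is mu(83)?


83 = 83 (all distinct primes).
mu(83) = (-1)^1 = -1

-1


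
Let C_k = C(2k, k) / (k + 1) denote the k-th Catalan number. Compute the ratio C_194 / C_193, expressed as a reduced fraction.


Using C_k = (2k)! / (k! (k+1)!), the ratio C_{k+1}/C_k simplifies to
C_{k+1}/C_k = [(2k+2)! / ((k+1)! (k+2)!)] * [k! (k+1)! / (2k)!]
 = (2k+2)(2k+1) / ((k+1)(k+2)) = 2(2k+1) / (k+2).
For k = 193: 2(2*193 + 1) / (193 + 2) = 774/195 = 258/65.

258/65


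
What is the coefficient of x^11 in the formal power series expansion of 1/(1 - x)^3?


The expansion 1/(1 - x)^r = sum_{k>=0} C(k + r - 1, r - 1) x^k follows from the multiset / negative-binomial theorem (or from repeated differentiation of the geometric series).
For r = 3 and k = 11:
C(13, 2) = 6227020800 / (2 * 39916800) = 78.

78


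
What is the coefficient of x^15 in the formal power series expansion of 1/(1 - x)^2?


The negative binomial / multiset identity is
1/(1 - x)^r = sum_{k>=0} C(k + r - 1, r - 1) x^k.
Here r = 2 and k = 15, so the coefficient is
C(15 + 1, 1) = C(16, 1)
= 16

16


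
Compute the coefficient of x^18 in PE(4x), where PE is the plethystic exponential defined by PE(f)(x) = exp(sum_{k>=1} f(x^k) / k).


With f(x) = 4x, the exponent is sum_{k>=1} 4 x^k / k = 4 * (-ln(1 - x)). Exponentiating:
PE(4x) = exp(-4 ln(1 - x)) = 1/(1 - x)^4.
By the negative binomial expansion, [x^n] 1/(1 - x)^4 = C(n + 3, 3).
For n = 18: C(21, 3) = 1330.

1330


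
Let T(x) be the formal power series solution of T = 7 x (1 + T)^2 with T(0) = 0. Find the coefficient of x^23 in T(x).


Apply the Lagrange inversion formula: if T = 7 x * phi(T) with phi(t) = (1 + t)^2, then [x^n] T = 7^n * (1/n) [t^(n-1)] phi(t)^n = 7^n * (1/n) [t^(n-1)] (1 + t)^(2n) = 7^n * (1/n) C(2n, n-1).
Using the identity C(2n, n-1) = C(2n, n) * n / (n+1), the unscaled factor equals C(2n, n) / (n+1) = C_n, the n-th Catalan number.
For n = 23: C_23 = C(46, 23) / 24 = 8233430727600/24 = 343059613650.
With the 7^23 = 27368747340080916343 factor, the coefficient is 27368747340080916343 * 343059613650 = 9389111888572624320367550881950.

9389111888572624320367550881950


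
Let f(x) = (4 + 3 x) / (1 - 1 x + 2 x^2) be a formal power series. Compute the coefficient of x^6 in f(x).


Write f(x) = sum_{k>=0} a_k x^k. Multiplying both sides by 1 - 1 x + 2 x^2 gives
(1 - 1 x + 2 x^2) sum_{k>=0} a_k x^k = 4 + 3 x.
Matching coefficients:
 x^0: a_0 = 4
 x^1: a_1 - 1 a_0 = 3  =>  a_1 = 1*4 + 3 = 7
 x^k (k >= 2): a_k = 1 a_{k-1} - 2 a_{k-2}.
Iterating: a_2 = -1, a_3 = -15, a_4 = -13, a_5 = 17, a_6 = 43.
So the coefficient of x^6 is 43.

43


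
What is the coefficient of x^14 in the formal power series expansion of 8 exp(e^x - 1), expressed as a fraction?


exp(e^x - 1) is the exponential generating function for the Bell numbers Bell_k: exp(e^x - 1) = sum_{k>=0} Bell_k x^k / k!.
So the coefficient of x^14 in 8 exp(e^x - 1) is 8 Bell_14 / 14!.
Computing: Bell_14 = 190899322 and 14! = 87178291200, giving
8 * 190899322/87178291200 = 95449661/5448643200.

95449661/5448643200


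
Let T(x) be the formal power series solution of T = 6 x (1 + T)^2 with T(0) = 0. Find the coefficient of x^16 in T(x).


Apply the Lagrange inversion formula: if T = 6 x * phi(T) with phi(t) = (1 + t)^2, then [x^n] T = 6^n * (1/n) [t^(n-1)] phi(t)^n = 6^n * (1/n) [t^(n-1)] (1 + t)^(2n) = 6^n * (1/n) C(2n, n-1).
Using the identity C(2n, n-1) = C(2n, n) * n / (n+1), the unscaled factor equals C(2n, n) / (n+1) = C_n, the n-th Catalan number.
For n = 16: C_16 = C(32, 16) / 17 = 601080390/17 = 35357670.
With the 6^16 = 2821109907456 factor, the coefficient is 2821109907456 * 35357670 = 99747873141559787520.

99747873141559787520


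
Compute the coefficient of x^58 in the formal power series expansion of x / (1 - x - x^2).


Let f(x) = sum_{k>=0} a_k x^k. Multiplying f(x) * (1 - x - x^2) = x and matching coefficients gives a_0 = 0, a_1 = 1, and a_k = a_{k-1} + a_{k-2} for k >= 2. These are the Fibonacci numbers F_k.
Iterating from F_0 = 0, F_1 = 1:
F_0=0, F_1=1, F_2=1, F_3=2, F_4=3, F_5=5, F_6=8, F_7=13, F_8=21, F_9=34, ...
F_58 = 591286729879.

591286729879


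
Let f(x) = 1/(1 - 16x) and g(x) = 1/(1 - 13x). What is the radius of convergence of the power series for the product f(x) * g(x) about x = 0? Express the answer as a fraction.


The radius of 1/(1 - 16x) is 1/16 (nearest singularity at x = 1/16), and the radius of 1/(1 - 13x) is 1/13.
The product f(x)*g(x) = 1/((1 - 16x)(1 - 13x)) has singularities at both 1/16 and 1/13, so its radius of convergence is the distance to the nearest one:
min(1/16, 1/13) = 1/16.

1/16


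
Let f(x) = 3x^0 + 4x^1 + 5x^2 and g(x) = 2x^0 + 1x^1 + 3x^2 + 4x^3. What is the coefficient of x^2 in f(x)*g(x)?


Cauchy product at x^2:
3*3 + 4*1 + 5*2
= 23

23


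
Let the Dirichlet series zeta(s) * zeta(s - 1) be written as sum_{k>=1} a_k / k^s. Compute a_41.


Convolution gives a_k = sum_{d | k} d * 1 = sum_{d | k} d = sigma(k), the sum of positive divisors of k.
For k = 41, the divisors are 1, 41, so
sigma(41) = 1 + 41 = 42.

42


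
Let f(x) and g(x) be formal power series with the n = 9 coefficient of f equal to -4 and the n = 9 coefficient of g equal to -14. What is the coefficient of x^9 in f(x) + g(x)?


Addition of formal power series is termwise.
The coefficient of x^9 in f + g = -4 + -14
= -18

-18


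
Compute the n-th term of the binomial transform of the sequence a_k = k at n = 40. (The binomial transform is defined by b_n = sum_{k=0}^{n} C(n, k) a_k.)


With a_k = k, b_n = sum_{k=0}^{n} C(n, k) k. Using k * C(n, k) = n * C(n-1, k-1) gives b_n = n * sum_{k>=1} C(n-1, k-1) = n * 2^(n-1).
For n = 40: 40 * 2^39 = 40 * 549755813888 = 21990232555520.

21990232555520


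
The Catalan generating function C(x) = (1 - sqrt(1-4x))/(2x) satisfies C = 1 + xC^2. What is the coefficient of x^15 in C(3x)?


Substituting x -> 3x scales the n-th coefficient by 3^n, so [x^15] C(3x) = 3^15 * C_15.
C_15 = C(2*15, 15)/(16) = 155117520/16 = 9694845.
So 3^15 * 9694845 = 14348907 * 9694845 = 139110429284415.

139110429284415


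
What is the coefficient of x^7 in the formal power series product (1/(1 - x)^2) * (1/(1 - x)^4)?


Combine the factors: (1/(1 - x)^2) * (1/(1 - x)^4) = 1/(1 - x)^6.
Then use 1/(1 - x)^r = sum_{k>=0} C(k + r - 1, r - 1) x^k with r = 6 and k = 7:
C(12, 5) = 792.

792


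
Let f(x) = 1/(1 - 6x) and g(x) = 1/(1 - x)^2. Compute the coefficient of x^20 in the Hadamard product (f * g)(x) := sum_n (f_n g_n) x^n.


f has coefficients f_k = 6^k. For g = 1/(1 - x)^2 the coefficient is g_k = C(k + 1, 1) = k + 1. The Hadamard coefficient is (f * g)_k = 6^k * (k + 1).
For k = 20: 6^20 * 21 = 3656158440062976 * 21 = 76779327241322496.

76779327241322496


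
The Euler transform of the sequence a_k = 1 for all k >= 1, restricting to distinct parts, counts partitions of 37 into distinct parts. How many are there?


Partitions of 37 into distinct parts can be computed via generating function.
Product (1+x)(1+x^2)(1+x^3)...
The coefficient of x^37 = 760

760


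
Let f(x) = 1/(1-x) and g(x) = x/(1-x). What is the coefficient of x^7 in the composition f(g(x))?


First simplify the composition: f(g(x)) = 1/(1 - x/(1-x)) = (1-x)/((1-x) - x) = (1-x)/(1-2x).
Now extract the coefficient. Write (1-x)/(1-2x) = 1/(1-2x) - x/(1-2x).
The coefficient of x^n in 1/(1-2x) is 2^n, and in x/(1-2x) is 2^(n-1) (for n >= 1).
So the coefficient of x^7 is 2^7 - 2^6 = 128 - 64 = 64.

64


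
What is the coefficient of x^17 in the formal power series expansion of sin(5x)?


The Maclaurin series is sin(t) = sum_{k>=0} (-1)^k t^(2k+1) / (2k+1)!, so substituting t = 5x, only odd powers of x are nonzero, with coefficient of x^(2k+1) equal to (-1)^k 5^(2k+1) / (2k+1)!.
Write 17 = 2*8 + 1, giving the coefficient (-1)^8 * 5^17 / 17! = 762939453125/355687428096000 = 6103515625/2845499424768.

6103515625/2845499424768


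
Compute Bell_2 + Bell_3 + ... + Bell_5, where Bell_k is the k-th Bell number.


Recall Bell_k counts set partitions of a k-set (with Bell_0 = 1 by convention).
Bell_2 through Bell_5: 2, 5, 15, 52
Sum = 2 + 5 + 15 + 52 = 74.

74


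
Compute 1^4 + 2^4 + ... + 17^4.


This power sum has a closed form given by Faulhaber's formula
sum_{k=1}^{m} k^p = (1 / (p + 1)) * sum_{j=0}^{p} C(p + 1, j) B_j m^(p + 1 - j),
but for small m direct computation is fastest:
1 + 16 + 81 + 256 + 625 + 1296 + 2401 + 4096 + 6561 + 10000 + 14641 + 20736 + 28561 + 38416 + 50625 + 65536 + 83521 = 327369.

327369


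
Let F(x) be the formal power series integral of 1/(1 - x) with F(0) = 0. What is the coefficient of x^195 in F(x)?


1/(1 - x) = sum_{k>=0} x^k. Integrating termwise and using F(0) = 0 gives
F(x) = sum_{k>=0} x^(k+1) / (k+1) = sum_{m>=1} x^m / m = -ln(1 - x).
So the coefficient of x^195 is 1/195 = 1/195.

1/195


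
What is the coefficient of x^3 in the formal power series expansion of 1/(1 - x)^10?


The negative binomial / multiset identity is
1/(1 - x)^r = sum_{k>=0} C(k + r - 1, r - 1) x^k.
Here r = 10 and k = 3, so the coefficient is
C(3 + 9, 9) = C(12, 9)
= 220

220


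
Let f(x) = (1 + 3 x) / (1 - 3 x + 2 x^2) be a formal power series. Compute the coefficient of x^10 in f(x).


Write f(x) = sum_{k>=0} a_k x^k. Multiplying both sides by 1 - 3 x + 2 x^2 gives
(1 - 3 x + 2 x^2) sum_{k>=0} a_k x^k = 1 + 3 x.
Matching coefficients:
 x^0: a_0 = 1
 x^1: a_1 - 3 a_0 = 3  =>  a_1 = 3*1 + 3 = 6
 x^k (k >= 2): a_k = 3 a_{k-1} - 2 a_{k-2}.
Iterating: a_2 = 16, a_3 = 36, a_4 = 76, a_5 = 156, a_6 = 316, a_7 = 636, a_8 = 1276, a_9 = 2556, a_10 = 5116.
So the coefficient of x^10 is 5116.

5116


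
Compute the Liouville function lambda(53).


The Liouville function is lambda(k) = (-1)^Omega(k), where Omega(k) counts the prime factors of k with multiplicity.
Factoring: 53 = 53, so Omega(53) = 1.
lambda(53) = (-1)^1 = -1.

-1


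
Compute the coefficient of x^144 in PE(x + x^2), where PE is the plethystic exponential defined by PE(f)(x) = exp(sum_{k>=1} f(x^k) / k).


With f(x) = x + x^2, the exponent is sum_{k>=1} (x^k + x^(2k)) / k = -ln(1 - x) - ln(1 - x^2). Exponentiating:
PE(x + x^2) = 1 / ((1 - x)(1 - x^2)).
This is the generating function for partitions of n into parts of size 1 or 2. The number of 2's can be any j in 0..72, and the rest are 1's, so
[x^144] = floor(144/2) + 1 = 73.

73


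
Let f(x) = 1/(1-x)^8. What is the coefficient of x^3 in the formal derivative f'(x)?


Differentiate: d/dx [ 1/(1-x)^r ] = r / (1-x)^(r+1).
Here r = 8, so f'(x) = 8 / (1-x)^9.
The expansion of 1/(1-x)^(r+1) has coefficient of x^n equal to C(n+r, r).
So the coefficient of x^3 in f'(x) is
8 * C(11, 8) = 8 * 165 = 1320

1320


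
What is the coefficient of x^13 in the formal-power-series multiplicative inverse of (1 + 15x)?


The inverse is 1/(1 + 15x). Apply the geometric identity 1/(1 - y) = sum_{k>=0} y^k with y = -15x:
1/(1 + 15x) = sum_{k>=0} (-15)^k x^k.
So the coefficient of x^13 is (-15)^13 = -1946195068359375.

-1946195068359375


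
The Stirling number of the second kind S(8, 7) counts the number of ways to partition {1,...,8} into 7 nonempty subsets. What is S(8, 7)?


Using the explicit formula S(n,k) = (1/k!) sum_{j=0}^{k} (-1)^(k-j) C(k,j) j^n:
S(8, 7) = 28
Equivalently, S(n,k) is n! times the coefficient of x^n in the EGF (e^x - 1)^k / k!.

28
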